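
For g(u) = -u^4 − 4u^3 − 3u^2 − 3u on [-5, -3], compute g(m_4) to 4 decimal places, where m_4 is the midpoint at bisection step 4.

-0.0198

u = -4 gives g = -36, negative; keep [-4, -3]
u = -3.5 gives g = -4.8125, negative; keep [-3.5, -3]
u = -3.25 gives g = 3.808594, positive; keep [-3.5, -3.25]
u = -3.375 gives g = -0.0198, negative; keep [-3.375, -3.25]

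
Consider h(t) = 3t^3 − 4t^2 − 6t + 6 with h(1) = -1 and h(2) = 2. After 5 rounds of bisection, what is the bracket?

[1.8125, 1.84375]

m = 1.5, h(m) = -1.875 (−); new bracket [1.5, 2]
m = 1.75, h(m) = -0.671875 (−); new bracket [1.75, 2]
m = 1.875, h(m) = 0.462891 (+); new bracket [1.75, 1.875]
m = 1.8125, h(m) = -0.1526 (−); new bracket [1.8125, 1.875]
m = 1.84375, h(m) = 0.1429 (+); new bracket [1.8125, 1.84375]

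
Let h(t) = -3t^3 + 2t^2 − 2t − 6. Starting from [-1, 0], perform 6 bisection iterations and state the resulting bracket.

midpoint -0.5: h = -4.125 < 0 → [-1, -0.5]
midpoint -0.75: h = -2.109375 < 0 → [-1, -0.75]
midpoint -0.875: h = -0.708984 < 0 → [-1, -0.875]
midpoint -0.9375: h = 0.1047 > 0 → [-0.9375, -0.875]
midpoint -0.90625: h = -0.312 < 0 → [-0.9375, -0.90625]
midpoint -0.921875: h = -0.1062 < 0 → [-0.9375, -0.921875]

[-0.9375, -0.921875]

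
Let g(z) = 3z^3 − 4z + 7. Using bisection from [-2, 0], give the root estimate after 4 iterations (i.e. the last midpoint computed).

-1.625

midpoint -1: g = 8 > 0 → [-2, -1]
midpoint -1.5: g = 2.875 > 0 → [-2, -1.5]
midpoint -1.75: g = -2.078125 < 0 → [-1.75, -1.5]
midpoint -1.625: g = 0.627 > 0 → [-1.75, -1.625]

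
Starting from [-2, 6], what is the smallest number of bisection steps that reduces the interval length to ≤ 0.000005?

Width after n steps is 8/2^n. Need 2^n ≥ 8/0.000005 = 1600000.
2^20 = 1048576 < 1600000 ≤ 2^21 = 2097152, so n = 21.

21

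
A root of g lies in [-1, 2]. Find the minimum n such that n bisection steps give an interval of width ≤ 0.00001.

19

Width after n steps is 3/2^n. Need 2^n ≥ 3/0.00001 = 300000.
2^18 = 262144 < 300000 ≤ 2^19 = 524288, so n = 19.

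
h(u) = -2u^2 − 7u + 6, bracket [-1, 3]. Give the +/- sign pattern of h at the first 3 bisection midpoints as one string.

-++

midpoint 1: h = -3 < 0 → [-1, 1]
midpoint 0: h = 6 > 0 → [0, 1]
midpoint 0.5: h = 2 > 0 → [0.5, 1]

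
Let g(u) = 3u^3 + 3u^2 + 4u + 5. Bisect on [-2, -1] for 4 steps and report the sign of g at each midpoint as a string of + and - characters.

m = -1.5, g(m) = -4.375 (−); new bracket [-1.5, -1]
m = -1.25, g(m) = -1.171875 (−); new bracket [-1.25, -1]
m = -1.125, g(m) = 0.025391 (+); new bracket [-1.25, -1.125]
m = -1.1875, g(m) = -0.5432 (−); new bracket [-1.1875, -1.125]

--+-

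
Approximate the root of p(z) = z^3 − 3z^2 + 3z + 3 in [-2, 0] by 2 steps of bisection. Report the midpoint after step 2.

-0.5

p(-1) = -4 < 0, so the root lies in [-1, 0]
p(-0.5) = 0.625 > 0, so the root lies in [-1, -0.5]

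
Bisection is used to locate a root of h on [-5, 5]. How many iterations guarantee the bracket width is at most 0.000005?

21

Width after n steps is 10/2^n. Need 2^n ≥ 10/0.000005 = 2000000.
2^20 = 1048576 < 2000000 ≤ 2^21 = 2097152, so n = 21.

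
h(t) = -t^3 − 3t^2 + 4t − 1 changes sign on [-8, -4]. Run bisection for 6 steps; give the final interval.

m = -6, h(m) = 83 (+); new bracket [-6, -4]
m = -5, h(m) = 29 (+); new bracket [-5, -4]
m = -4.5, h(m) = 11.375 (+); new bracket [-4.5, -4]
m = -4.25, h(m) = 4.5781 (+); new bracket [-4.25, -4]
m = -4.125, h(m) = 1.6426 (+); new bracket [-4.125, -4]
m = -4.0625, h(m) = 0.2854 (+); new bracket [-4.0625, -4]

[-4.0625, -4]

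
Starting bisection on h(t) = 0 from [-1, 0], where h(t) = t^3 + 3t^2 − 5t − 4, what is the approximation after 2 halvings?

h(-0.5) = -0.875 < 0, so the root lies in [-1, -0.5]
h(-0.75) = 1.015625 > 0, so the root lies in [-0.75, -0.5]

-0.75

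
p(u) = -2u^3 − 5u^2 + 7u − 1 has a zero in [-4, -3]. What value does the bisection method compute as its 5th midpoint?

p(-3.5) = -1 < 0, so the root lies in [-4, -3.5]
p(-3.75) = 7.90625 > 0, so the root lies in [-3.75, -3.5]
p(-3.625) = 3.191406 > 0, so the root lies in [-3.625, -3.5]
p(-3.5625) = 1.0317 > 0, so the root lies in [-3.5625, -3.5]
p(-3.53125) = 0.0001 > 0, so the root lies in [-3.53125, -3.5]

-3.53125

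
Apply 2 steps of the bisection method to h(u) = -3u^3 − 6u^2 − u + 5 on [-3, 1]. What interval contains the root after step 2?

h(-1) = 3 > 0, so the root lies in [-1, 1]
h(0) = 5 > 0, so the root lies in [0, 1]

[0, 1]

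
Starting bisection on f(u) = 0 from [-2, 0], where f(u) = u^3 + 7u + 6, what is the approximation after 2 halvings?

f(-1) = -2 < 0, so the root lies in [-1, 0]
f(-0.5) = 2.375 > 0, so the root lies in [-1, -0.5]

-0.5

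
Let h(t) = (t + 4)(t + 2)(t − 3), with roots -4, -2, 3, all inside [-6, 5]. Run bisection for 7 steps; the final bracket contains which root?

3

m = -0.5, h(m) = -18.375 (−); new bracket [-0.5, 5]
m = 2.25, h(m) = -19.921875 (−); new bracket [2.25, 5]
m = 3.625, h(m) = 26.806641 (+); new bracket [2.25, 3.625]
m = 2.9375, h(m) = -2.1409 (−); new bracket [2.9375, 3.625]
m = 3.28125, h(m) = 10.8152 (+); new bracket [2.9375, 3.28125]
m = 3.109375, h(m) = 3.973 (+); new bracket [2.9375, 3.109375]
m = 3.0234375, h(m) = 0.8269 (+); new bracket [2.9375, 3.0234375]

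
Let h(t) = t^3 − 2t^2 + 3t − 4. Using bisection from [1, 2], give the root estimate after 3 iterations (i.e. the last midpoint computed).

m = 1.5, h(m) = -0.625 (−); new bracket [1.5, 2]
m = 1.75, h(m) = 0.484375 (+); new bracket [1.5, 1.75]
m = 1.625, h(m) = -0.115234 (−); new bracket [1.625, 1.75]

1.625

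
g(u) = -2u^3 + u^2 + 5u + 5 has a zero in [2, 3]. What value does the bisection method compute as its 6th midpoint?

2.171875

u = 2.5 gives g = -7.5, negative; keep [2, 2.5]
u = 2.25 gives g = -1.46875, negative; keep [2, 2.25]
u = 2.125 gives g = 0.949219, positive; keep [2.125, 2.25]
u = 2.1875 gives g = -0.2124, negative; keep [2.125, 2.1875]
u = 2.15625 gives g = 0.3801, positive; keep [2.15625, 2.1875]
u = 2.171875 gives g = 0.0868, positive; keep [2.171875, 2.1875]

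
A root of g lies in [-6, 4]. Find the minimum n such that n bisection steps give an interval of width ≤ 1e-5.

Width after n steps is 10/2^n. Need 2^n ≥ 10/1e-5 = 1000000.
2^19 = 524288 < 1000000 ≤ 2^20 = 1048576, so n = 20.

20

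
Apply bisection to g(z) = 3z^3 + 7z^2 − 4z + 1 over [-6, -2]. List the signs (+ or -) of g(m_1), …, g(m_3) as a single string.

z = -4 gives g = -63, negative; keep [-4, -2]
z = -3 gives g = -5, negative; keep [-3, -2]
z = -2.5 gives g = 7.875, positive; keep [-3, -2.5]

--+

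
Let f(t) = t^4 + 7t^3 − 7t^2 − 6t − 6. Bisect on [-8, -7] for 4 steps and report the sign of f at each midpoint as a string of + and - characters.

--++

f(-7.5) = -143.8125 < 0, so the root lies in [-8, -7.5]
f(-7.75) = -30.824219 < 0, so the root lies in [-8, -7.75]
f(-7.875) = 34.467041 > 0, so the root lies in [-7.875, -7.75]
f(-7.8125) = 1.0591 > 0, so the root lies in [-7.8125, -7.75]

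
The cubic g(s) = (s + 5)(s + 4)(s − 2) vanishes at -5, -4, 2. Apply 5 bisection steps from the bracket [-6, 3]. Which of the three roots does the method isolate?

g(-1.5) = -30.625 < 0, so the root lies in [-1.5, 3]
g(0.75) = -34.140625 < 0, so the root lies in [0.75, 3]
g(1.875) = -5.048828 < 0, so the root lies in [1.875, 3]
g(2.4375) = 20.947 > 0, so the root lies in [1.875, 2.4375]
g(2.15625) = 6.8837 > 0, so the root lies in [1.875, 2.15625]

2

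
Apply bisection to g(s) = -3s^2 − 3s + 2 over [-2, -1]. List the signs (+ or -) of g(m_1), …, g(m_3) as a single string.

-++

s = -1.5 gives g = -0.25, negative; keep [-1.5, -1]
s = -1.25 gives g = 1.0625, positive; keep [-1.5, -1.25]
s = -1.375 gives g = 0.453125, positive; keep [-1.5, -1.375]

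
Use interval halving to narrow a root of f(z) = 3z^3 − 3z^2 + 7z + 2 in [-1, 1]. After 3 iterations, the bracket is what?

f(0) = 2 > 0, so the root lies in [-1, 0]
f(-0.5) = -2.625 < 0, so the root lies in [-0.5, 0]
f(-0.25) = 0.015625 > 0, so the root lies in [-0.5, -0.25]

[-0.5, -0.25]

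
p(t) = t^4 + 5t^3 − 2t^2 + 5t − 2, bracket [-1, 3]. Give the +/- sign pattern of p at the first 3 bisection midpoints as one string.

+-+

p(1) = 7 > 0, so the root lies in [-1, 1]
p(0) = -2 < 0, so the root lies in [0, 1]
p(0.5) = 0.6875 > 0, so the root lies in [0, 0.5]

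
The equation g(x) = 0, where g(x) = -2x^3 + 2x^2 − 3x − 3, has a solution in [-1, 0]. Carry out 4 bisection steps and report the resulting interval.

[-0.625, -0.5625]

midpoint -0.5: g = -0.75 < 0 → [-1, -0.5]
midpoint -0.75: g = 1.21875 > 0 → [-0.75, -0.5]
midpoint -0.625: g = 0.144531 > 0 → [-0.625, -0.5]
midpoint -0.5625: g = -0.3237 < 0 → [-0.625, -0.5625]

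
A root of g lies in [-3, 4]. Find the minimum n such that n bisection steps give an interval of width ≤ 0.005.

11

Width after n steps is 7/2^n. Need 2^n ≥ 7/0.005 = 1400.
2^10 = 1024 < 1400 ≤ 2^11 = 2048, so n = 11.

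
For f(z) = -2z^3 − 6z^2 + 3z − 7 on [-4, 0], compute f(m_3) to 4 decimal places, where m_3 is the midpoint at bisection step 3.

midpoint -2: f = -21 < 0 → [-4, -2]
midpoint -3: f = -16 < 0 → [-4, -3]
midpoint -3.5: f = -5.25 < 0 → [-4, -3.5]

-5.2500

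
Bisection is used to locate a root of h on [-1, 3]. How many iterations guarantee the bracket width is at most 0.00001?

Width after n steps is 4/2^n. Need 2^n ≥ 4/0.00001 = 400000.
2^18 = 262144 < 400000 ≤ 2^19 = 524288, so n = 19.

19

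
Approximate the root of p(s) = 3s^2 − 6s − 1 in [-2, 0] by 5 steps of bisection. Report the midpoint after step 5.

-0.1875

s = -1 gives p = 8, positive; keep [-1, 0]
s = -0.5 gives p = 2.75, positive; keep [-0.5, 0]
s = -0.25 gives p = 0.6875, positive; keep [-0.25, 0]
s = -0.125 gives p = -0.2031, negative; keep [-0.25, -0.125]
s = -0.1875 gives p = 0.2305, positive; keep [-0.1875, -0.125]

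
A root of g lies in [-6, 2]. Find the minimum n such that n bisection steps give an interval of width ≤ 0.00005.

18

Width after n steps is 8/2^n. Need 2^n ≥ 8/0.00005 = 160000.
2^17 = 131072 < 160000 ≤ 2^18 = 262144, so n = 18.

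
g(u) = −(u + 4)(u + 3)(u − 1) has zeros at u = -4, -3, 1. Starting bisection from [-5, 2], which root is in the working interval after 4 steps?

u = -1.5 gives g = 9.375, positive; keep [-1.5, 2]
u = 0.25 gives g = 10.359375, positive; keep [0.25, 2]
u = 1.125 gives g = -2.642578, negative; keep [0.25, 1.125]
u = 0.6875 gives g = 5.4016, positive; keep [0.6875, 1.125]

1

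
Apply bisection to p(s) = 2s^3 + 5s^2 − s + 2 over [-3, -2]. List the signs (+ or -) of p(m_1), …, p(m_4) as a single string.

s = -2.5 gives p = 4.5, positive; keep [-3, -2.5]
s = -2.75 gives p = 0.96875, positive; keep [-3, -2.75]
s = -2.875 gives p = -1.324219, negative; keep [-2.875, -2.75]
s = -2.8125 gives p = -0.1313, negative; keep [-2.8125, -2.75]

++--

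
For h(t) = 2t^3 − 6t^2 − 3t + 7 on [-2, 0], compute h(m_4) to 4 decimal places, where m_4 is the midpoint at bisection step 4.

h(-1) = 2 > 0, so the root lies in [-2, -1]
h(-1.5) = -8.75 < 0, so the root lies in [-1.5, -1]
h(-1.25) = -2.53125 < 0, so the root lies in [-1.25, -1]
h(-1.125) = -0.0664 < 0, so the root lies in [-1.125, -1]

-0.0664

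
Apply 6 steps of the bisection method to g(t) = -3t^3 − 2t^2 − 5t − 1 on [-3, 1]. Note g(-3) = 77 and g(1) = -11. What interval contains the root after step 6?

g(-1) = 5 > 0, so the root lies in [-1, 1]
g(0) = -1 < 0, so the root lies in [-1, 0]
g(-0.5) = 1.375 > 0, so the root lies in [-0.5, 0]
g(-0.25) = 0.1719 > 0, so the root lies in [-0.25, 0]
g(-0.125) = -0.4004 < 0, so the root lies in [-0.25, -0.125]
g(-0.1875) = -0.113 < 0, so the root lies in [-0.25, -0.1875]

[-0.25, -0.1875]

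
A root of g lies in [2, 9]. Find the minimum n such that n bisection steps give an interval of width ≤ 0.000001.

23

Width after n steps is 7/2^n. Need 2^n ≥ 7/0.000001 = 7000000.
2^22 = 4194304 < 7000000 ≤ 2^23 = 8388608, so n = 23.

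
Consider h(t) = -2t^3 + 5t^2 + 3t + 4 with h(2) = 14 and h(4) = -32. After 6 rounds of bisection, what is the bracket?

[3.15625, 3.1875]

m = 3, h(m) = 4 (+); new bracket [3, 4]
m = 3.5, h(m) = -10 (−); new bracket [3, 3.5]
m = 3.25, h(m) = -2.09375 (−); new bracket [3, 3.25]
m = 3.125, h(m) = 1.168 (+); new bracket [3.125, 3.25]
m = 3.1875, h(m) = -0.4077 (−); new bracket [3.125, 3.1875]
m = 3.15625, h(m) = 0.3937 (+); new bracket [3.15625, 3.1875]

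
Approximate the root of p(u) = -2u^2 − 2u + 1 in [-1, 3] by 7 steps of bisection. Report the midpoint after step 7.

0.34375

p(1) = -3 < 0, so the root lies in [-1, 1]
p(0) = 1 > 0, so the root lies in [0, 1]
p(0.5) = -0.5 < 0, so the root lies in [0, 0.5]
p(0.25) = 0.375 > 0, so the root lies in [0.25, 0.5]
p(0.375) = -0.0312 < 0, so the root lies in [0.25, 0.375]
p(0.3125) = 0.1797 > 0, so the root lies in [0.3125, 0.375]
p(0.34375) = 0.0762 > 0, so the root lies in [0.34375, 0.375]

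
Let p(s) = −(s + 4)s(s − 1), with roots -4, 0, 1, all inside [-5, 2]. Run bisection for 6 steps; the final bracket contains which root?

-4

p(-1.5) = -9.375 < 0, so the root lies in [-5, -1.5]
p(-3.25) = -10.359375 < 0, so the root lies in [-5, -3.25]
p(-4.125) = 2.642578 > 0, so the root lies in [-4.125, -3.25]
p(-3.6875) = -5.4016 < 0, so the root lies in [-4.125, -3.6875]
p(-3.90625) = -1.7967 < 0, so the root lies in [-4.125, -3.90625]
p(-4.015625) = 0.3147 > 0, so the root lies in [-4.015625, -3.90625]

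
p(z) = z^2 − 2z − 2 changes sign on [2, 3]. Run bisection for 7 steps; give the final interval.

[2.7265625, 2.734375]

m = 2.5, p(m) = -0.75 (−); new bracket [2.5, 3]
m = 2.75, p(m) = 0.0625 (+); new bracket [2.5, 2.75]
m = 2.625, p(m) = -0.359375 (−); new bracket [2.625, 2.75]
m = 2.6875, p(m) = -0.1523 (−); new bracket [2.6875, 2.75]
m = 2.71875, p(m) = -0.0459 (−); new bracket [2.71875, 2.75]
m = 2.734375, p(m) = 0.0081 (+); new bracket [2.71875, 2.734375]
m = 2.7265625, p(m) = -0.019 (−); new bracket [2.7265625, 2.734375]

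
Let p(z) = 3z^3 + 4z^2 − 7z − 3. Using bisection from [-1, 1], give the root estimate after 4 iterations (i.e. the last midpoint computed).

-0.375

p(0) = -3 < 0, so the root lies in [-1, 0]
p(-0.5) = 1.125 > 0, so the root lies in [-0.5, 0]
p(-0.25) = -1.046875 < 0, so the root lies in [-0.5, -0.25]
p(-0.375) = 0.0293 > 0, so the root lies in [-0.375, -0.25]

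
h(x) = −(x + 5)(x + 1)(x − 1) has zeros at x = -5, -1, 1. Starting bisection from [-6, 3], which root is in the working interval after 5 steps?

m = -1.5, h(m) = -4.375 (−); new bracket [-6, -1.5]
m = -3.75, h(m) = -16.328125 (−); new bracket [-6, -3.75]
m = -4.875, h(m) = -2.845703 (−); new bracket [-6, -4.875]
m = -5.4375, h(m) = 12.4978 (+); new bracket [-5.4375, -4.875]
m = -5.15625, h(m) = 3.998 (+); new bracket [-5.15625, -4.875]

-5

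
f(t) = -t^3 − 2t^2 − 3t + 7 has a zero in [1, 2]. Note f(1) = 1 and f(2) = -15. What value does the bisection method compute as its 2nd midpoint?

1.25

f(1.5) = -5.375 < 0, so the root lies in [1, 1.5]
f(1.25) = -1.828125 < 0, so the root lies in [1, 1.25]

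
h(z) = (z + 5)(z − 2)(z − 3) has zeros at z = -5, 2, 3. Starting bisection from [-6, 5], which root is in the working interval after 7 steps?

z = -0.5 gives h = 39.375, positive; keep [-6, -0.5]
z = -3.25 gives h = 57.421875, positive; keep [-6, -3.25]
z = -4.625 gives h = 18.943359, positive; keep [-6, -4.625]
z = -5.3125 gives h = -18.9954, negative; keep [-5.3125, -4.625]
z = -4.96875 gives h = 1.7354, positive; keep [-5.3125, -4.96875]
z = -5.140625 gives h = -8.1744, negative; keep [-5.140625, -4.96875]
z = -5.0546875 gives h = -3.1075, negative; keep [-5.0546875, -4.96875]

-5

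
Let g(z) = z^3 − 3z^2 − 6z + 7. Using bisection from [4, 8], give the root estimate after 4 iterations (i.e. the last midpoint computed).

4.25

m = 6, g(m) = 79 (+); new bracket [4, 6]
m = 5, g(m) = 27 (+); new bracket [4, 5]
m = 4.5, g(m) = 10.375 (+); new bracket [4, 4.5]
m = 4.25, g(m) = 4.0781 (+); new bracket [4, 4.25]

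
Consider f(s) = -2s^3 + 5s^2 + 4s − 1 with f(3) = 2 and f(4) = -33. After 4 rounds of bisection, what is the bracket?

s = 3.5 gives f = -11.5, negative; keep [3, 3.5]
s = 3.25 gives f = -3.84375, negative; keep [3, 3.25]
s = 3.125 gives f = -0.707031, negative; keep [3, 3.125]
s = 3.0625 gives f = 0.6987, positive; keep [3.0625, 3.125]

[3.0625, 3.125]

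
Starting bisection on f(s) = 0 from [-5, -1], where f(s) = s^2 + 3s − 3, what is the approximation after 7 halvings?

-3.78125

m = -3, f(m) = -3 (−); new bracket [-5, -3]
m = -4, f(m) = 1 (+); new bracket [-4, -3]
m = -3.5, f(m) = -1.25 (−); new bracket [-4, -3.5]
m = -3.75, f(m) = -0.1875 (−); new bracket [-4, -3.75]
m = -3.875, f(m) = 0.3906 (+); new bracket [-3.875, -3.75]
m = -3.8125, f(m) = 0.0977 (+); new bracket [-3.8125, -3.75]
m = -3.78125, f(m) = -0.0459 (−); new bracket [-3.8125, -3.78125]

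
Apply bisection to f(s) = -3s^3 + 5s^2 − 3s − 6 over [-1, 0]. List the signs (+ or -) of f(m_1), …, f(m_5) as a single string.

-+---

f(-0.5) = -2.875 < 0, so the root lies in [-1, -0.5]
f(-0.75) = 0.328125 > 0, so the root lies in [-0.75, -0.5]
f(-0.625) = -1.439453 < 0, so the root lies in [-0.75, -0.625]
f(-0.6875) = -0.5994 < 0, so the root lies in [-0.75, -0.6875]
f(-0.71875) = -0.1468 < 0, so the root lies in [-0.75, -0.71875]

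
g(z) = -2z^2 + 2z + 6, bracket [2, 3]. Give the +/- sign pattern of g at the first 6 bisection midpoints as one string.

g(2.5) = -1.5 < 0, so the root lies in [2, 2.5]
g(2.25) = 0.375 > 0, so the root lies in [2.25, 2.5]
g(2.375) = -0.53125 < 0, so the root lies in [2.25, 2.375]
g(2.3125) = -0.0703 < 0, so the root lies in [2.25, 2.3125]
g(2.28125) = 0.1543 > 0, so the root lies in [2.28125, 2.3125]
g(2.296875) = 0.0425 > 0, so the root lies in [2.296875, 2.3125]

-+--++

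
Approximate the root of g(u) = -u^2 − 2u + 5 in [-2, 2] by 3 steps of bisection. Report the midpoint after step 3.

u = 0 gives g = 5, positive; keep [0, 2]
u = 1 gives g = 2, positive; keep [1, 2]
u = 1.5 gives g = -0.25, negative; keep [1, 1.5]

1.5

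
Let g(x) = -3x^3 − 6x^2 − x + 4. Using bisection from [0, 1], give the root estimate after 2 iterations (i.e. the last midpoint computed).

g(0.5) = 1.625 > 0, so the root lies in [0.5, 1]
g(0.75) = -1.390625 < 0, so the root lies in [0.5, 0.75]

0.75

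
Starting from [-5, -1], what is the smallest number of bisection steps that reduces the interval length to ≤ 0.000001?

Width after n steps is 4/2^n. Need 2^n ≥ 4/0.000001 = 4000000.
2^21 = 2097152 < 4000000 ≤ 2^22 = 4194304, so n = 22.

22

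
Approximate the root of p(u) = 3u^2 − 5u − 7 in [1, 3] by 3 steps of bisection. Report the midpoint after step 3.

2.75

p(2) = -5 < 0, so the root lies in [2, 3]
p(2.5) = -0.75 < 0, so the root lies in [2.5, 3]
p(2.75) = 1.9375 > 0, so the root lies in [2.5, 2.75]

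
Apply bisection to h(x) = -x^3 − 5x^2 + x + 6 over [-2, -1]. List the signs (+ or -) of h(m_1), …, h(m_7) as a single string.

---++++

midpoint -1.5: h = -3.375 < 0 → [-1.5, -1]
midpoint -1.25: h = -1.109375 < 0 → [-1.25, -1]
midpoint -1.125: h = -0.029297 < 0 → [-1.125, -1]
midpoint -1.0625: h = 0.4924 > 0 → [-1.125, -1.0625]
midpoint -1.09375: h = 0.2332 > 0 → [-1.125, -1.09375]
midpoint -1.109375: h = 0.1024 > 0 → [-1.125, -1.109375]
midpoint -1.1171875: h = 0.0366 > 0 → [-1.125, -1.1171875]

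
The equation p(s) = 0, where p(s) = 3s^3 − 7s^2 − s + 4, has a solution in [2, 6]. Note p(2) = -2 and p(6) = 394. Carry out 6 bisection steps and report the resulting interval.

m = 4, p(m) = 80 (+); new bracket [2, 4]
m = 3, p(m) = 19 (+); new bracket [2, 3]
m = 2.5, p(m) = 4.625 (+); new bracket [2, 2.5]
m = 2.25, p(m) = 0.4844 (+); new bracket [2, 2.25]
m = 2.125, p(m) = -0.9473 (−); new bracket [2.125, 2.25]
m = 2.1875, p(m) = -0.281 (−); new bracket [2.1875, 2.25]

[2.1875, 2.25]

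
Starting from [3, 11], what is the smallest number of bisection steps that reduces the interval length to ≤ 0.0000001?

Width after n steps is 8/2^n. Need 2^n ≥ 8/0.0000001 = 80000000.
2^26 = 67108864 < 80000000 ≤ 2^27 = 134217728, so n = 27.

27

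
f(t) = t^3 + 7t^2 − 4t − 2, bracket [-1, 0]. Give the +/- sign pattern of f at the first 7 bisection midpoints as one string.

+-+-++-

midpoint -0.5: f = 1.625 > 0 → [-0.5, 0]
midpoint -0.25: f = -0.578125 < 0 → [-0.5, -0.25]
midpoint -0.375: f = 0.431641 > 0 → [-0.375, -0.25]
midpoint -0.3125: f = -0.0969 < 0 → [-0.375, -0.3125]
midpoint -0.34375: f = 0.1615 > 0 → [-0.34375, -0.3125]
midpoint -0.328125: f = 0.0308 > 0 → [-0.328125, -0.3125]
midpoint -0.3203125: f = -0.0334 < 0 → [-0.328125, -0.3203125]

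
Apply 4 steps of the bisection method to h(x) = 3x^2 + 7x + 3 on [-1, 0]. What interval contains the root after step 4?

[-0.625, -0.5625]

x = -0.5 gives h = 0.25, positive; keep [-1, -0.5]
x = -0.75 gives h = -0.5625, negative; keep [-0.75, -0.5]
x = -0.625 gives h = -0.203125, negative; keep [-0.625, -0.5]
x = -0.5625 gives h = 0.0117, positive; keep [-0.625, -0.5625]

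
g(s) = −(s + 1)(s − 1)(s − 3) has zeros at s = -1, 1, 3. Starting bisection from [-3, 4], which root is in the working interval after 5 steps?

-1

g(0.5) = -1.875 < 0, so the root lies in [-3, 0.5]
g(-1.25) = 2.390625 > 0, so the root lies in [-1.25, 0.5]
g(-0.375) = -2.900391 < 0, so the root lies in [-1.25, -0.375]
g(-0.8125) = -1.2957 < 0, so the root lies in [-1.25, -0.8125]
g(-1.03125) = 0.2559 > 0, so the root lies in [-1.03125, -0.8125]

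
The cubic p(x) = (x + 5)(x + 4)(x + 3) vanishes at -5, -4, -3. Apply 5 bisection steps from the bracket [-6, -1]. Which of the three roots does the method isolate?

midpoint -3.5: p = -0.375 < 0 → [-3.5, -1]
midpoint -2.25: p = 3.609375 > 0 → [-3.5, -2.25]
midpoint -2.875: p = 0.298828 > 0 → [-3.5, -2.875]
midpoint -3.1875: p = -0.2761 < 0 → [-3.1875, -2.875]
midpoint -3.03125: p = -0.0596 < 0 → [-3.03125, -2.875]

-3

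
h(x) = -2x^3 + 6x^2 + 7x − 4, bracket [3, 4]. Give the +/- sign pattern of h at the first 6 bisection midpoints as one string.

x = 3.5 gives h = 8.25, positive; keep [3.5, 4]
x = 3.75 gives h = 1.15625, positive; keep [3.75, 4]
x = 3.875 gives h = -3.152344, negative; keep [3.75, 3.875]
x = 3.8125 gives h = -0.9321, negative; keep [3.75, 3.8125]
x = 3.78125 gives h = 0.1284, positive; keep [3.78125, 3.8125]
x = 3.796875 gives h = -0.3978, negative; keep [3.78125, 3.796875]

++--+-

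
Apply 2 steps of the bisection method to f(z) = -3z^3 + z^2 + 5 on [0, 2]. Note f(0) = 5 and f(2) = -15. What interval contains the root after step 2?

f(1) = 3 > 0, so the root lies in [1, 2]
f(1.5) = -2.875 < 0, so the root lies in [1, 1.5]

[1, 1.5]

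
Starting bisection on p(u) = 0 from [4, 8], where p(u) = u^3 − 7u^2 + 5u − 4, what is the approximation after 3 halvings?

6.5

midpoint 6: p = -10 < 0 → [6, 8]
midpoint 7: p = 31 > 0 → [6, 7]
midpoint 6.5: p = 7.375 > 0 → [6, 6.5]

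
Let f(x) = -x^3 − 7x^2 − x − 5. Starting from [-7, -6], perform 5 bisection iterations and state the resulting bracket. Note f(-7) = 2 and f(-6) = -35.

[-6.96875, -6.9375]

f(-6.5) = -19.625 < 0, so the root lies in [-7, -6.5]
f(-6.75) = -9.640625 < 0, so the root lies in [-7, -6.75]
f(-6.875) = -4.033203 < 0, so the root lies in [-7, -6.875]
f(-6.9375) = -1.0706 < 0, so the root lies in [-7, -6.9375]
f(-6.96875) = 0.4511 > 0, so the root lies in [-6.96875, -6.9375]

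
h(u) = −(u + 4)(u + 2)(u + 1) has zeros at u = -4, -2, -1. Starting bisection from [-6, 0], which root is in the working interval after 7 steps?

-4

m = -3, h(m) = -2 (−); new bracket [-6, -3]
m = -4.5, h(m) = 4.375 (+); new bracket [-4.5, -3]
m = -3.75, h(m) = -1.203125 (−); new bracket [-4.5, -3.75]
m = -4.125, h(m) = 0.8301 (+); new bracket [-4.125, -3.75]
m = -3.9375, h(m) = -0.3557 (−); new bracket [-4.125, -3.9375]
m = -4.03125, h(m) = 0.1924 (+); new bracket [-4.03125, -3.9375]
m = -3.984375, h(m) = -0.0925 (−); new bracket [-4.03125, -3.984375]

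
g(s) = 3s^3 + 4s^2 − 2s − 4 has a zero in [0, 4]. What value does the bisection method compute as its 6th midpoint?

0.9375

midpoint 2: g = 32 > 0 → [0, 2]
midpoint 1: g = 1 > 0 → [0, 1]
midpoint 0.5: g = -3.625 < 0 → [0.5, 1]
midpoint 0.75: g = -1.9844 < 0 → [0.75, 1]
midpoint 0.875: g = -0.6777 < 0 → [0.875, 1]
midpoint 0.9375: g = 0.1125 > 0 → [0.875, 0.9375]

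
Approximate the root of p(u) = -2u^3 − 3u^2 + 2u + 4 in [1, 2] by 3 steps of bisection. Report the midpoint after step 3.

u = 1.5 gives p = -6.5, negative; keep [1, 1.5]
u = 1.25 gives p = -2.09375, negative; keep [1, 1.25]
u = 1.125 gives p = -0.394531, negative; keep [1, 1.125]

1.125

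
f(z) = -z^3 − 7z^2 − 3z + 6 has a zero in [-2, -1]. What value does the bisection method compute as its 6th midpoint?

midpoint -1.5: f = -1.875 < 0 → [-1.5, -1]
midpoint -1.25: f = 0.765625 > 0 → [-1.5, -1.25]
midpoint -1.375: f = -0.509766 < 0 → [-1.375, -1.25]
midpoint -1.3125: f = 0.1399 > 0 → [-1.375, -1.3125]
midpoint -1.34375: f = -0.182 < 0 → [-1.34375, -1.3125]
midpoint -1.328125: f = -0.0203 < 0 → [-1.328125, -1.3125]

-1.328125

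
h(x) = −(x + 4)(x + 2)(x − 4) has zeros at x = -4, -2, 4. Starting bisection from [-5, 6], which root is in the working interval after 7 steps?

midpoint 0.5: h = 39.375 > 0 → [0.5, 6]
midpoint 3.25: h = 28.546875 > 0 → [3.25, 6]
midpoint 4.625: h = -35.712891 < 0 → [3.25, 4.625]
midpoint 3.9375: h = 2.9456 > 0 → [3.9375, 4.625]
midpoint 4.28125: h = -14.6297 < 0 → [3.9375, 4.28125]
midpoint 4.109375: h = -5.4188 < 0 → [3.9375, 4.109375]
midpoint 4.0234375: h = -1.1327 < 0 → [3.9375, 4.0234375]

4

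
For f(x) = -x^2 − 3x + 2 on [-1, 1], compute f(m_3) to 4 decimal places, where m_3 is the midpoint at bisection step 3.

-0.8125

midpoint 0: f = 2 > 0 → [0, 1]
midpoint 0.5: f = 0.25 > 0 → [0.5, 1]
midpoint 0.75: f = -0.8125 < 0 → [0.5, 0.75]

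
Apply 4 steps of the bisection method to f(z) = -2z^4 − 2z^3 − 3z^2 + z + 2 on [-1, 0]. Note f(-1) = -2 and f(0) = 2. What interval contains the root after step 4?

[-0.75, -0.6875]

m = -0.5, f(m) = 0.875 (+); new bracket [-1, -0.5]
m = -0.75, f(m) = -0.226562 (−); new bracket [-0.75, -0.5]
m = -0.625, f(m) = 0.38623 (+); new bracket [-0.75, -0.625]
m = -0.6875, f(m) = 0.0976 (+); new bracket [-0.75, -0.6875]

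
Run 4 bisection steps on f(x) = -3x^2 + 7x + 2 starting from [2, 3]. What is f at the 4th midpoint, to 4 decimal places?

midpoint 2.5: f = 0.75 > 0 → [2.5, 3]
midpoint 2.75: f = -1.4375 < 0 → [2.5, 2.75]
midpoint 2.625: f = -0.296875 < 0 → [2.5, 2.625]
midpoint 2.5625: f = 0.2383 > 0 → [2.5625, 2.625]

0.2383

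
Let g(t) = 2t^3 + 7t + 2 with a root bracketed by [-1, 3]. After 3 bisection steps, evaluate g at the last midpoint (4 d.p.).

-1.7500

t = 1 gives g = 11, positive; keep [-1, 1]
t = 0 gives g = 2, positive; keep [-1, 0]
t = -0.5 gives g = -1.75, negative; keep [-0.5, 0]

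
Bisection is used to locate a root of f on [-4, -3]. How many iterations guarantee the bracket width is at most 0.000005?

Width after n steps is 1/2^n. Need 2^n ≥ 1/0.000005 = 200000.
2^17 = 131072 < 200000 ≤ 2^18 = 262144, so n = 18.

18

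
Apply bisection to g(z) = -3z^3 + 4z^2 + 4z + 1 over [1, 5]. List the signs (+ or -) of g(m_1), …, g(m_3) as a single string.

-+-

z = 3 gives g = -32, negative; keep [1, 3]
z = 2 gives g = 1, positive; keep [2, 3]
z = 2.5 gives g = -10.875, negative; keep [2, 2.5]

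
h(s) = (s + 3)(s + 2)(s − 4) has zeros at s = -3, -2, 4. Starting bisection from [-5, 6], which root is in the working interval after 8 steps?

m = 0.5, h(m) = -30.625 (−); new bracket [0.5, 6]
m = 3.25, h(m) = -24.609375 (−); new bracket [3.25, 6]
m = 4.625, h(m) = 31.572266 (+); new bracket [3.25, 4.625]
m = 3.9375, h(m) = -2.5745 (−); new bracket [3.9375, 4.625]
m = 4.28125, h(m) = 12.8631 (+); new bracket [3.9375, 4.28125]
m = 4.109375, h(m) = 4.7506 (+); new bracket [3.9375, 4.109375]
m = 4.0234375, h(m) = 0.9915 (+); new bracket [3.9375, 4.0234375]
m = 3.98046875, h(m) = -0.8154 (−); new bracket [3.98046875, 4.0234375]

4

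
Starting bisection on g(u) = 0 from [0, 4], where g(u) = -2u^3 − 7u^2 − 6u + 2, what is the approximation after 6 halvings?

0.3125

midpoint 2: g = -54 < 0 → [0, 2]
midpoint 1: g = -13 < 0 → [0, 1]
midpoint 0.5: g = -3 < 0 → [0, 0.5]
midpoint 0.25: g = 0.0312 > 0 → [0.25, 0.5]
midpoint 0.375: g = -1.3398 < 0 → [0.25, 0.375]
midpoint 0.3125: g = -0.6196 < 0 → [0.25, 0.3125]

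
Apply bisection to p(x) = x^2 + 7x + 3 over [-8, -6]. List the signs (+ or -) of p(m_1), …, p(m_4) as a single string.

x = -7 gives p = 3, positive; keep [-7, -6]
x = -6.5 gives p = -0.25, negative; keep [-7, -6.5]
x = -6.75 gives p = 1.3125, positive; keep [-6.75, -6.5]
x = -6.625 gives p = 0.5156, positive; keep [-6.625, -6.5]

+-++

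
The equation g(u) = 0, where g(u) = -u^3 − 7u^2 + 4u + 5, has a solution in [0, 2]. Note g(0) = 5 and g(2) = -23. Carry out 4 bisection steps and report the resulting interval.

[1, 1.125]

g(1) = 1 > 0, so the root lies in [1, 2]
g(1.5) = -8.125 < 0, so the root lies in [1, 1.5]
g(1.25) = -2.890625 < 0, so the root lies in [1, 1.25]
g(1.125) = -0.7832 < 0, so the root lies in [1, 1.125]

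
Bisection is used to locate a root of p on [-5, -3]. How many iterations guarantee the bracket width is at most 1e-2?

Width after n steps is 2/2^n. Need 2^n ≥ 2/1e-2 = 200.
2^7 = 128 < 200 ≤ 2^8 = 256, so n = 8.

8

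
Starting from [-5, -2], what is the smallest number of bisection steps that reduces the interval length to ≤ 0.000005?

20

Width after n steps is 3/2^n. Need 2^n ≥ 3/0.000005 = 600000.
2^19 = 524288 < 600000 ≤ 2^20 = 1048576, so n = 20.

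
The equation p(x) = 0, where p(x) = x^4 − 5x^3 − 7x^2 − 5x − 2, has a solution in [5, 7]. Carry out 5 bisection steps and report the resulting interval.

midpoint 6: p = -68 < 0 → [6, 7]
midpoint 6.5: p = 81.6875 > 0 → [6, 6.5]
midpoint 6.25: p = -1.511719 < 0 → [6.25, 6.5]
midpoint 6.375: p = 37.8811 > 0 → [6.25, 6.375]
midpoint 6.3125: p = 17.648 > 0 → [6.25, 6.3125]

[6.25, 6.3125]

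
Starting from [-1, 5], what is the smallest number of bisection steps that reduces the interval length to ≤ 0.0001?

16

Width after n steps is 6/2^n. Need 2^n ≥ 6/0.0001 = 60000.
2^15 = 32768 < 60000 ≤ 2^16 = 65536, so n = 16.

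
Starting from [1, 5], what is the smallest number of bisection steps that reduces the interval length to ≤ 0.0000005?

23

Width after n steps is 4/2^n. Need 2^n ≥ 4/0.0000005 = 8000000.
2^22 = 4194304 < 8000000 ≤ 2^23 = 8388608, so n = 23.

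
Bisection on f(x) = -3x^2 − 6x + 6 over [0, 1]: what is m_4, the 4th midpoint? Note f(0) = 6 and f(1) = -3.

midpoint 0.5: f = 2.25 > 0 → [0.5, 1]
midpoint 0.75: f = -0.1875 < 0 → [0.5, 0.75]
midpoint 0.625: f = 1.078125 > 0 → [0.625, 0.75]
midpoint 0.6875: f = 0.457 > 0 → [0.6875, 0.75]

0.6875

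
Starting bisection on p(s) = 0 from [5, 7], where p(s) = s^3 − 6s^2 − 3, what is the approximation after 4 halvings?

p(6) = -3 < 0, so the root lies in [6, 7]
p(6.5) = 18.125 > 0, so the root lies in [6, 6.5]
p(6.25) = 6.765625 > 0, so the root lies in [6, 6.25]
p(6.125) = 1.6895 > 0, so the root lies in [6, 6.125]

6.125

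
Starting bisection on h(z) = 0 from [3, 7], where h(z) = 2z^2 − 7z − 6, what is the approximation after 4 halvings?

z = 5 gives h = 9, positive; keep [3, 5]
z = 4 gives h = -2, negative; keep [4, 5]
z = 4.5 gives h = 3, positive; keep [4, 4.5]
z = 4.25 gives h = 0.375, positive; keep [4, 4.25]

4.25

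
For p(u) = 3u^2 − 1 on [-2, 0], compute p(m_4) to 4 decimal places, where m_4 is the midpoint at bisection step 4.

u = -1 gives p = 2, positive; keep [-1, 0]
u = -0.5 gives p = -0.25, negative; keep [-1, -0.5]
u = -0.75 gives p = 0.6875, positive; keep [-0.75, -0.5]
u = -0.625 gives p = 0.1719, positive; keep [-0.625, -0.5]

0.1719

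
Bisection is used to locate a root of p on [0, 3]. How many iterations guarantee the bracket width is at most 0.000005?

20

Width after n steps is 3/2^n. Need 2^n ≥ 3/0.000005 = 600000.
2^19 = 524288 < 600000 ≤ 2^20 = 1048576, so n = 20.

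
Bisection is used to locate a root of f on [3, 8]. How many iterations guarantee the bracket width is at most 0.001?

13

Width after n steps is 5/2^n. Need 2^n ≥ 5/0.001 = 5000.
2^12 = 4096 < 5000 ≤ 2^13 = 8192, so n = 13.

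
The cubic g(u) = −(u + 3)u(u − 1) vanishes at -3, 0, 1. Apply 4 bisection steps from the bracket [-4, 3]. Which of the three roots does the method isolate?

g(-0.5) = -1.875 < 0, so the root lies in [-4, -0.5]
g(-2.25) = -5.484375 < 0, so the root lies in [-4, -2.25]
g(-3.125) = 1.611328 > 0, so the root lies in [-3.125, -2.25]
g(-2.6875) = -3.0969 < 0, so the root lies in [-3.125, -2.6875]

-3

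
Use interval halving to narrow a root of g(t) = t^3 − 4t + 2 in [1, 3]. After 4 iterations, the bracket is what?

[1.625, 1.75]

midpoint 2: g = 2 > 0 → [1, 2]
midpoint 1.5: g = -0.625 < 0 → [1.5, 2]
midpoint 1.75: g = 0.359375 > 0 → [1.5, 1.75]
midpoint 1.625: g = -0.209 < 0 → [1.625, 1.75]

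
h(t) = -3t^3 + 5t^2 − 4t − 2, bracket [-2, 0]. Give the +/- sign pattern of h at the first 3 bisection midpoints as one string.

t = -1 gives h = 10, positive; keep [-1, 0]
t = -0.5 gives h = 1.625, positive; keep [-0.5, 0]
t = -0.25 gives h = -0.640625, negative; keep [-0.5, -0.25]

++-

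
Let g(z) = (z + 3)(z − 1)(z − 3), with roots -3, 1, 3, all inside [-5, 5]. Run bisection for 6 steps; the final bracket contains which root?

m = 0, g(m) = 9 (+); new bracket [-5, 0]
m = -2.5, g(m) = 9.625 (+); new bracket [-5, -2.5]
m = -3.75, g(m) = -24.046875 (−); new bracket [-3.75, -2.5]
m = -3.125, g(m) = -3.1582 (−); new bracket [-3.125, -2.5]
m = -2.8125, g(m) = 4.155 (+); new bracket [-3.125, -2.8125]
m = -2.96875, g(m) = 0.7403 (+); new bracket [-3.125, -2.96875]

-3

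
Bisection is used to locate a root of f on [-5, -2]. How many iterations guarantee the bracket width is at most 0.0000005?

23

Width after n steps is 3/2^n. Need 2^n ≥ 3/0.0000005 = 6000000.
2^22 = 4194304 < 6000000 ≤ 2^23 = 8388608, so n = 23.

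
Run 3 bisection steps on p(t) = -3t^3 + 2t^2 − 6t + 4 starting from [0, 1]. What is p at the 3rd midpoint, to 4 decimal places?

0.2988

midpoint 0.5: p = 1.125 > 0 → [0.5, 1]
midpoint 0.75: p = -0.640625 < 0 → [0.5, 0.75]
midpoint 0.625: p = 0.298828 > 0 → [0.625, 0.75]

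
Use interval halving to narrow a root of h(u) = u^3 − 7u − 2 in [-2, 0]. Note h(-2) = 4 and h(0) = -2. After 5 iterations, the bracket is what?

[-0.3125, -0.25]

h(-1) = 4 > 0, so the root lies in [-1, 0]
h(-0.5) = 1.375 > 0, so the root lies in [-0.5, 0]
h(-0.25) = -0.265625 < 0, so the root lies in [-0.5, -0.25]
h(-0.375) = 0.5723 > 0, so the root lies in [-0.375, -0.25]
h(-0.3125) = 0.157 > 0, so the root lies in [-0.3125, -0.25]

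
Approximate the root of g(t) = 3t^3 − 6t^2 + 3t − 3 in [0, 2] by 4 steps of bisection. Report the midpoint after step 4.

midpoint 1: g = -3 < 0 → [1, 2]
midpoint 1.5: g = -1.875 < 0 → [1.5, 2]
midpoint 1.75: g = -0.046875 < 0 → [1.75, 2]
midpoint 1.875: g = 1.3066 > 0 → [1.75, 1.875]

1.875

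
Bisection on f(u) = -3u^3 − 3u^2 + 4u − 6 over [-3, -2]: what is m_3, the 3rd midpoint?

m = -2.5, f(m) = 12.125 (+); new bracket [-2.5, -2]
m = -2.25, f(m) = 3.984375 (+); new bracket [-2.25, -2]
m = -2.125, f(m) = 0.740234 (+); new bracket [-2.125, -2]

-2.125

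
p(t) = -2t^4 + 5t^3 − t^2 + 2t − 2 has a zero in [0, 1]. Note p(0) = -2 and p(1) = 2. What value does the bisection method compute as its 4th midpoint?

0.6875

midpoint 0.5: p = -0.75 < 0 → [0.5, 1]
midpoint 0.75: p = 0.414062 > 0 → [0.5, 0.75]
midpoint 0.625: p = -0.225098 < 0 → [0.625, 0.75]
midpoint 0.6875: p = 0.0803 > 0 → [0.625, 0.6875]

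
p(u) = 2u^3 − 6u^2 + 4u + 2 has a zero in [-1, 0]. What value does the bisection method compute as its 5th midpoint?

p(-0.5) = -1.75 < 0, so the root lies in [-0.5, 0]
p(-0.25) = 0.59375 > 0, so the root lies in [-0.5, -0.25]
p(-0.375) = -0.449219 < 0, so the root lies in [-0.375, -0.25]
p(-0.3125) = 0.103 > 0, so the root lies in [-0.375, -0.3125]
p(-0.34375) = -0.1652 < 0, so the root lies in [-0.34375, -0.3125]

-0.34375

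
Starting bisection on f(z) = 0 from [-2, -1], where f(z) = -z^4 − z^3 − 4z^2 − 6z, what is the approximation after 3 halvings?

midpoint -1.5: f = -1.6875 < 0 → [-1.5, -1]
midpoint -1.25: f = 0.761719 > 0 → [-1.5, -1.25]
midpoint -1.375: f = -0.287354 < 0 → [-1.375, -1.25]

-1.375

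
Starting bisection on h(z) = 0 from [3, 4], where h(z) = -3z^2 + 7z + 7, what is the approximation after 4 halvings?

m = 3.5, h(m) = -5.25 (−); new bracket [3, 3.5]
m = 3.25, h(m) = -1.9375 (−); new bracket [3, 3.25]
m = 3.125, h(m) = -0.421875 (−); new bracket [3, 3.125]
m = 3.0625, h(m) = 0.3008 (+); new bracket [3.0625, 3.125]

3.0625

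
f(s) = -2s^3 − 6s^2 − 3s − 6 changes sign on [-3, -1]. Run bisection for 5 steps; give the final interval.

midpoint -2: f = -8 < 0 → [-3, -2]
midpoint -2.5: f = -4.75 < 0 → [-3, -2.5]
midpoint -2.75: f = -1.53125 < 0 → [-3, -2.75]
midpoint -2.875: f = 0.5586 > 0 → [-2.875, -2.75]
midpoint -2.8125: f = -0.5288 < 0 → [-2.875, -2.8125]

[-2.875, -2.8125]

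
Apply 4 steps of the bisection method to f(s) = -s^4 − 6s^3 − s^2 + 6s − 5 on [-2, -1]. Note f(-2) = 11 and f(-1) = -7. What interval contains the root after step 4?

[-1.5625, -1.5]

midpoint -1.5: f = -1.0625 < 0 → [-2, -1.5]
midpoint -1.75: f = 4.214844 > 0 → [-1.75, -1.5]
midpoint -1.625: f = 1.382568 > 0 → [-1.625, -1.5]
midpoint -1.5625: f = 0.1113 > 0 → [-1.5625, -1.5]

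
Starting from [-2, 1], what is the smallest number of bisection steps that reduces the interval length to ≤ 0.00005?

Width after n steps is 3/2^n. Need 2^n ≥ 3/0.00005 = 60000.
2^15 = 32768 < 60000 ≤ 2^16 = 65536, so n = 16.

16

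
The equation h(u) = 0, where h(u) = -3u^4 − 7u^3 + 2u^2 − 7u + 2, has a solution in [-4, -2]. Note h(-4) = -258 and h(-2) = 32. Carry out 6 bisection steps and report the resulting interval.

u = -3 gives h = -13, negative; keep [-3, -2]
u = -2.5 gives h = 24.1875, positive; keep [-3, -2.5]
u = -2.75 gives h = 10.378906, positive; keep [-3, -2.75]
u = -2.875 gives h = 0.0403, positive; keep [-3, -2.875]
u = -2.9375 gives h = -6.1219, negative; keep [-2.9375, -2.875]
u = -2.90625 gives h = -2.9539, negative; keep [-2.90625, -2.875]

[-2.90625, -2.875]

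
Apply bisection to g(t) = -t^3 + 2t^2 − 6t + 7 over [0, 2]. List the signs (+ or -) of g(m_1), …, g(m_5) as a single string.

+-+-+

g(1) = 2 > 0, so the root lies in [1, 2]
g(1.5) = -0.875 < 0, so the root lies in [1, 1.5]
g(1.25) = 0.671875 > 0, so the root lies in [1.25, 1.5]
g(1.375) = -0.0684 < 0, so the root lies in [1.25, 1.375]
g(1.3125) = 0.3093 > 0, so the root lies in [1.3125, 1.375]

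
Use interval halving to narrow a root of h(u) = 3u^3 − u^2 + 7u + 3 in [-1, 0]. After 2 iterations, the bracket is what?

[-0.5, -0.25]

u = -0.5 gives h = -1.125, negative; keep [-0.5, 0]
u = -0.25 gives h = 1.140625, positive; keep [-0.5, -0.25]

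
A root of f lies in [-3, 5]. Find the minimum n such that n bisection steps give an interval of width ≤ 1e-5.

20

Width after n steps is 8/2^n. Need 2^n ≥ 8/1e-5 = 800000.
2^19 = 524288 < 800000 ≤ 2^20 = 1048576, so n = 20.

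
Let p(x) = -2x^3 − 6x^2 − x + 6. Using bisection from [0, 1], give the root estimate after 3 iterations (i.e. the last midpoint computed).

x = 0.5 gives p = 3.75, positive; keep [0.5, 1]
x = 0.75 gives p = 1.03125, positive; keep [0.75, 1]
x = 0.875 gives p = -0.808594, negative; keep [0.75, 0.875]

0.875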